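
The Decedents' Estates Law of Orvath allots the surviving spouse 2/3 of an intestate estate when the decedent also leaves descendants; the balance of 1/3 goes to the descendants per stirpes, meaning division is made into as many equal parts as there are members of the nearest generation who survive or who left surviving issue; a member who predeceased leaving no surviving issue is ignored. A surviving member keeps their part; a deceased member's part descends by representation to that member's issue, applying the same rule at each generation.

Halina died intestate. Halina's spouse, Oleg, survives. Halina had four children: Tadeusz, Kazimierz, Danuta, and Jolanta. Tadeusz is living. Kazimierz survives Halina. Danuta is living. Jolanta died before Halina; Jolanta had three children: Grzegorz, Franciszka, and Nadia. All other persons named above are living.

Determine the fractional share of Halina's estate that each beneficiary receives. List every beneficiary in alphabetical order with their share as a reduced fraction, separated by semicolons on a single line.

Danuta 1/12; Franciszka 1/36; Grzegorz 1/36; Kazimierz 1/12; Nadia 1/36; Oleg 2/3; Tadeusz 1/12

Oleg, as surviving spouse, takes 2/3.
The remaining 1/3 passes to Halina's descendants per stirpes.
The 1/3 is divided into 4 equal shares of 1/12 among Tadeusz, Kazimierz, Danuta, Jolanta.
Tadeusz is living and takes 1/12.
Kazimierz is living and takes 1/12.
Danuta is living and takes 1/12.
Jolanta predeceased; the 1/12 allotted to Jolanta's branch passes to Jolanta's issue by representation.
The 1/12 is divided into 3 equal shares of 1/36 among Grzegorz, Franciszka, Nadia.
Grzegorz is living and takes 1/36.
Franciszka is living and takes 1/36.
Nadia is living and takes 1/36.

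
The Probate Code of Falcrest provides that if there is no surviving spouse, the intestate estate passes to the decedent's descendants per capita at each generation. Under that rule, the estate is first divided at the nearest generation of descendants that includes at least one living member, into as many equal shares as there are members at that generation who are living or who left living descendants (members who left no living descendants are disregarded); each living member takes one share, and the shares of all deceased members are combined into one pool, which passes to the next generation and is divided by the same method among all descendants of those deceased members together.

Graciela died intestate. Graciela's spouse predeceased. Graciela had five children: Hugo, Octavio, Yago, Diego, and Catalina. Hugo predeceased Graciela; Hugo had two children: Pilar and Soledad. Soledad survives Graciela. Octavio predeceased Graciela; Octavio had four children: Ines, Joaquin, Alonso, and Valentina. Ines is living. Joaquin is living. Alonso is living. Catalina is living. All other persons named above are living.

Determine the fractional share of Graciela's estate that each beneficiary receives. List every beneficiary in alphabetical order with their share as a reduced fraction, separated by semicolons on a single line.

There is no surviving spouse, so the entire estate passes to Graciela's descendants per capita at each generation.
At generation 1 (Hugo, Octavio, Yago, Diego, Catalina) there are 5 shares of (1)/5 = 1/5 each.
Living: Yago, Diego, and Catalina — each takes 1/5.
Deceased: Hugo and Octavio. Their combined 2/5 is pooled and carried to generation 2.
At generation 2 (Pilar, Soledad, Ines, Joaquin, Alonso, Valentina) there are 6 shares of (2/5)/6 = 1/15 each.
Living: Pilar, Soledad, Ines, Joaquin, Alonso, and Valentina — each takes 1/15.

Alonso 1/15; Catalina 1/5; Diego 1/5; Ines 1/15; Joaquin 1/15; Pilar 1/15; Soledad 1/15; Valentina 1/15; Yago 1/5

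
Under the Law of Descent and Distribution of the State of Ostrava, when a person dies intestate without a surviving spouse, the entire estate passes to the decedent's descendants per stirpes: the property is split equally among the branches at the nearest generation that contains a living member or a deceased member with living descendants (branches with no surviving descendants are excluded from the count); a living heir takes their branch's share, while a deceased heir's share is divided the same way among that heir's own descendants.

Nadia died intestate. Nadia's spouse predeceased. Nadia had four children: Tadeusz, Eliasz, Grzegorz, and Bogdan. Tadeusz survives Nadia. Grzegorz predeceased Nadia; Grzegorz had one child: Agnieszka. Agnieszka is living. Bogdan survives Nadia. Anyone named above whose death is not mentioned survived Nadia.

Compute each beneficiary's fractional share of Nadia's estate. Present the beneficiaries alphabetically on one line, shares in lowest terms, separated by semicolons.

There is no surviving spouse, so the entire estate passes to Nadia's descendants per stirpes.
The estate is divided into 4 equal shares of 1/4 among Tadeusz, Eliasz, Grzegorz, Bogdan.
Tadeusz is living and takes 1/4.
Eliasz is living and takes 1/4.
Grzegorz predeceased; the 1/4 allotted to Grzegorz's branch passes to Grzegorz's issue by representation.
Agnieszka is the sole taker at this level and receives the full 1/4.
Bogdan is living and takes 1/4.

Agnieszka 1/4; Bogdan 1/4; Eliasz 1/4; Tadeusz 1/4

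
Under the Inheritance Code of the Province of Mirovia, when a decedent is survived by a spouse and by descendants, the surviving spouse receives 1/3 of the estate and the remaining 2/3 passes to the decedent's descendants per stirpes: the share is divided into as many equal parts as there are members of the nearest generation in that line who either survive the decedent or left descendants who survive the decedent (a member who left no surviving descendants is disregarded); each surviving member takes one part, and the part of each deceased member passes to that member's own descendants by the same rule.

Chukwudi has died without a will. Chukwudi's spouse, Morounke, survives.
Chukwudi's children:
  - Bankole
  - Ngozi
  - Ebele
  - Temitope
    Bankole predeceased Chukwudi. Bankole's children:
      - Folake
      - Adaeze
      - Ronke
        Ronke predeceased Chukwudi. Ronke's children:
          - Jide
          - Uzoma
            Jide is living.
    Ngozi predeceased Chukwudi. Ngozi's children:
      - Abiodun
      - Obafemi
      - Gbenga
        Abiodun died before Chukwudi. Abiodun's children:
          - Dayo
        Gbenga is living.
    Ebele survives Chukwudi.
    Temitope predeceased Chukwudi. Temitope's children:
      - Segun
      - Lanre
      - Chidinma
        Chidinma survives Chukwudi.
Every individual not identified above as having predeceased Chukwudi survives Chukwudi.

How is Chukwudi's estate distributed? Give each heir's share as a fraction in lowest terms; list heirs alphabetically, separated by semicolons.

Adaeze 1/18; Chidinma 1/18; Dayo 1/18; Ebele 1/6; Folake 1/18; Gbenga 1/18; Jide 1/36; Lanre 1/18; Morounke 1/3; Obafemi 1/18; Segun 1/18; Uzoma 1/36

Morounke, as surviving spouse, takes 1/3.
The remaining 2/3 passes to Chukwudi's descendants per stirpes.
The 2/3 is divided into 4 equal shares of 1/6 among Bankole, Ngozi, Ebele, Temitope.
Bankole predeceased; the 1/6 allotted to Bankole's branch passes to Bankole's issue by representation.
The 1/6 is divided into 3 equal shares of 1/18 among Folake, Adaeze, Ronke.
Folake is living and takes 1/18.
Adaeze is living and takes 1/18.
Ronke predeceased; the 1/18 allotted to Ronke's branch passes to Ronke's issue by representation.
The 1/18 is divided into 2 equal shares of 1/36 among Jide, Uzoma.
Jide is living and takes 1/36.
Uzoma is living and takes 1/36.
Ngozi predeceased; the 1/6 allotted to Ngozi's branch passes to Ngozi's issue by representation.
The 1/6 is divided into 3 equal shares of 1/18 among Abiodun, Obafemi, Gbenga.
Abiodun predeceased; the 1/18 allotted to Abiodun's branch passes to Abiodun's issue by representation.
Dayo is the sole taker at this level and receives the full 1/18.
Obafemi is living and takes 1/18.
Gbenga is living and takes 1/18.
Ebele is living and takes 1/6.
Temitope predeceased; the 1/6 allotted to Temitope's branch passes to Temitope's issue by representation.
The 1/6 is divided into 3 equal shares of 1/18 among Segun, Lanre, Chidinma.
Segun is living and takes 1/18.
Lanre is living and takes 1/18.
Chidinma is living and takes 1/18.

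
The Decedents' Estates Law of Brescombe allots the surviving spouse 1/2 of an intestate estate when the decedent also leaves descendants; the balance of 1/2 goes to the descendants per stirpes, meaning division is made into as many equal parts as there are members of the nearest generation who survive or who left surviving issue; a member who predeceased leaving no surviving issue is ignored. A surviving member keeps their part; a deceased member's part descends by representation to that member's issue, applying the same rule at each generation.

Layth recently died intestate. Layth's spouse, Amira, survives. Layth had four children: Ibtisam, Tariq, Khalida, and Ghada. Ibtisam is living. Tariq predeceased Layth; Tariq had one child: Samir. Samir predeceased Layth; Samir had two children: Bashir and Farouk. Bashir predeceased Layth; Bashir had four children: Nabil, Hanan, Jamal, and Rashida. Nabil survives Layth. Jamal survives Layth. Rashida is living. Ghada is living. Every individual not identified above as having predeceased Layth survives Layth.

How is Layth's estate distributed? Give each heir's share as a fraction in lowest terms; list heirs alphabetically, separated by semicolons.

Amira, as surviving spouse, takes 1/2.
The remaining 1/2 passes to Layth's descendants per stirpes.
The 1/2 is divided into 4 equal shares of 1/8 among Ibtisam, Tariq, Khalida, Ghada.
Ibtisam is living and takes 1/8.
Tariq predeceased; the 1/8 allotted to Tariq's branch passes to Tariq's issue by representation.
Samir's line is the sole branch at this level, so the full 1/8 passes to Samir's issue by representation.
The 1/8 is divided into 2 equal shares of 1/16 among Bashir, Farouk.
Bashir predeceased; the 1/16 allotted to Bashir's branch passes to Bashir's issue by representation.
The 1/16 is divided into 4 equal shares of 1/64 among Nabil, Hanan, Jamal, Rashida.
Nabil is living and takes 1/64.
Hanan is living and takes 1/64.
Jamal is living and takes 1/64.
Rashida is living and takes 1/64.
Farouk is living and takes 1/16.
Khalida is living and takes 1/8.
Ghada is living and takes 1/8.

Amira 1/2; Farouk 1/16; Ghada 1/8; Hanan 1/64; Ibtisam 1/8; Jamal 1/64; Khalida 1/8; Nabil 1/64; Rashida 1/64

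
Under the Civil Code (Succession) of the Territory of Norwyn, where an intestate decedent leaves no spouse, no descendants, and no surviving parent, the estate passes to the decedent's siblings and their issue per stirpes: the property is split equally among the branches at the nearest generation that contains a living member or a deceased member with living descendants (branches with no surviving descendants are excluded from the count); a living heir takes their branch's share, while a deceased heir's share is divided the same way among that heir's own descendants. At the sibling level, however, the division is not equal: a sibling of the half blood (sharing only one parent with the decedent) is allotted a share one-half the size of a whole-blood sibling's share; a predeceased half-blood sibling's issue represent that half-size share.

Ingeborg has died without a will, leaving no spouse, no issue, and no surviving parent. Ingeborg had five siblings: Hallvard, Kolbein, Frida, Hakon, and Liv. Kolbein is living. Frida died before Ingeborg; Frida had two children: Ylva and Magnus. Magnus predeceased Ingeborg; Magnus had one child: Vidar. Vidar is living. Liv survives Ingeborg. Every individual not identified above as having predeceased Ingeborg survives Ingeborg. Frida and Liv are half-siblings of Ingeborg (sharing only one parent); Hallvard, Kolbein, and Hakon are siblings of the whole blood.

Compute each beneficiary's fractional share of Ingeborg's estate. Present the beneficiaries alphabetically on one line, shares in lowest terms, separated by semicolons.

No spouse, descendants, or parent survives, so the estate passes to Ingeborg's siblings per stirpes.
Half-blood siblings count for one-half the weight of whole-blood siblings at the initial division.
Dividing 1 in proportion to weights (total weight 4): Hallvard (weight 1) → 1/4; Kolbein (weight 1) → 1/4; Frida (weight 1/2) → 1/8; Hakon (weight 1) → 1/4; Liv (weight 1/2) → 1/8.
Hallvard is living and takes 1/4.
Kolbein is living and takes 1/4.
Frida predeceased; the 1/8 allotted to Frida's branch passes to Frida's issue by representation.
The 1/8 is divided into 2 equal shares of 1/16 among Ylva, Magnus.
Ylva is living and takes 1/16.
Magnus predeceased; the 1/16 allotted to Magnus's branch passes to Magnus's issue by representation.
Vidar is the sole taker at this level and receives the full 1/16.
Hakon is living and takes 1/4.
Liv is living and takes 1/8.

Hakon 1/4; Hallvard 1/4; Kolbein 1/4; Liv 1/8; Vidar 1/16; Ylva 1/16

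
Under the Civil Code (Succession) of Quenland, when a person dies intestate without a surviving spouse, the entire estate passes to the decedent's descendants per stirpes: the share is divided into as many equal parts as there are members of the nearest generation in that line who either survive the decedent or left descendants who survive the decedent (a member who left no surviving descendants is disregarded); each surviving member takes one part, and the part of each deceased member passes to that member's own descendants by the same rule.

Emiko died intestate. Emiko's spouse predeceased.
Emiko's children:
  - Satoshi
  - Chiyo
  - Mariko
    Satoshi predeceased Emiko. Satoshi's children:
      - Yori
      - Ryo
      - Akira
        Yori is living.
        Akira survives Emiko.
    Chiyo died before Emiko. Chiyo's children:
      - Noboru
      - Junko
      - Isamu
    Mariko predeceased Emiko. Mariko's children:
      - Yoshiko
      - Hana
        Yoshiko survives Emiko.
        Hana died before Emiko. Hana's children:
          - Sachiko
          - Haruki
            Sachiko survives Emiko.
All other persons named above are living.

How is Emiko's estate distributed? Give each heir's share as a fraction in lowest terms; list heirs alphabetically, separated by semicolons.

Akira 1/9; Haruki 1/12; Isamu 1/9; Junko 1/9; Noboru 1/9; Ryo 1/9; Sachiko 1/12; Yori 1/9; Yoshiko 1/6

There is no surviving spouse, so the entire estate passes to Emiko's descendants per stirpes.
The estate is divided into 3 equal shares of 1/3 among Satoshi, Chiyo, Mariko.
Satoshi predeceased; the 1/3 allotted to Satoshi's branch passes to Satoshi's issue by representation.
The 1/3 is divided into 3 equal shares of 1/9 among Yori, Ryo, Akira.
Yori is living and takes 1/9.
Ryo is living and takes 1/9.
Akira is living and takes 1/9.
Chiyo predeceased; the 1/3 allotted to Chiyo's branch passes to Chiyo's issue by representation.
The 1/3 is divided into 3 equal shares of 1/9 among Noboru, Junko, Isamu.
Noboru is living and takes 1/9.
Junko is living and takes 1/9.
Isamu is living and takes 1/9.
Mariko predeceased; the 1/3 allotted to Mariko's branch passes to Mariko's issue by representation.
The 1/3 is divided into 2 equal shares of 1/6 among Yoshiko, Hana.
Yoshiko is living and takes 1/6.
Hana predeceased; the 1/6 allotted to Hana's branch passes to Hana's issue by representation.
The 1/6 is divided into 2 equal shares of 1/12 among Sachiko, Haruki.
Sachiko is living and takes 1/12.
Haruki is living and takes 1/12.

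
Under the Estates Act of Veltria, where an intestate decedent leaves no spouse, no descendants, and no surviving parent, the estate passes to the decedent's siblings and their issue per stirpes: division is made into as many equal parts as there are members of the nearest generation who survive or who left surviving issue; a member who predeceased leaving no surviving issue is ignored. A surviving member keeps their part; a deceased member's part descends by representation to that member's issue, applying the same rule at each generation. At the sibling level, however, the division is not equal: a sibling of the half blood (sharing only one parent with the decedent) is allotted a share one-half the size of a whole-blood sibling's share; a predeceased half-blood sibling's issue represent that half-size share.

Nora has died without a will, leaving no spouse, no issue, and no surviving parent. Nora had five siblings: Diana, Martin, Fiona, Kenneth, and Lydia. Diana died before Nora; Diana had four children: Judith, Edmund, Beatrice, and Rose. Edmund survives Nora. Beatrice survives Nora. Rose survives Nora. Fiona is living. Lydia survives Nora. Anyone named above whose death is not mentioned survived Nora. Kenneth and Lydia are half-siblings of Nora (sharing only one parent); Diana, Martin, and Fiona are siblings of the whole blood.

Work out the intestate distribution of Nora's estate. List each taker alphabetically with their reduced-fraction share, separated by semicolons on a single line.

No spouse, descendants, or parent survives, so the estate passes to Nora's siblings per stirpes.
Half-blood siblings count for one-half the weight of whole-blood siblings at the initial division.
Dividing 1 in proportion to weights (total weight 4): Diana (weight 1) → 1/4; Martin (weight 1) → 1/4; Fiona (weight 1) → 1/4; Kenneth (weight 1/2) → 1/8; Lydia (weight 1/2) → 1/8.
Diana predeceased; the 1/4 allotted to Diana's branch passes to Diana's issue by representation.
The 1/4 is divided into 4 equal shares of 1/16 among Judith, Edmund, Beatrice, Rose.
Judith is living and takes 1/16.
Edmund is living and takes 1/16.
Beatrice is living and takes 1/16.
Rose is living and takes 1/16.
Martin is living and takes 1/4.
Fiona is living and takes 1/4.
Kenneth is living and takes 1/8.
Lydia is living and takes 1/8.

Beatrice 1/16; Edmund 1/16; Fiona 1/4; Judith 1/16; Kenneth 1/8; Lydia 1/8; Martin 1/4; Rose 1/16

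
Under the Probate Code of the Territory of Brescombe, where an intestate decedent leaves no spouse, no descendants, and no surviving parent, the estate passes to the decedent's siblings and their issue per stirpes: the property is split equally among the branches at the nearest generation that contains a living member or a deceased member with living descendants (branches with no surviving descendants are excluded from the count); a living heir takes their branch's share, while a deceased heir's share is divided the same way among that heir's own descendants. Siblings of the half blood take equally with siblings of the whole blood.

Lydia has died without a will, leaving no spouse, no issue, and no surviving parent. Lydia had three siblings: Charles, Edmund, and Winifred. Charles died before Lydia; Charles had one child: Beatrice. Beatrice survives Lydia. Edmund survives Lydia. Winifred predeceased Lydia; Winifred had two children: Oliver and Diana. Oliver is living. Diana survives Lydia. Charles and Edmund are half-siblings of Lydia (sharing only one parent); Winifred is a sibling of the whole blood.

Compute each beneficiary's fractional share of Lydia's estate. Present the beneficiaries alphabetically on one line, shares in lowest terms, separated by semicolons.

No spouse, descendants, or parent survives, so the estate passes to Lydia's siblings per stirpes.
Half-blood and whole-blood siblings take equally under the stated rule.
The estate is divided into 3 equal shares of 1/3 among Charles, Edmund, Winifred.
Charles predeceased; the 1/3 allotted to Charles's branch passes to Charles's issue by representation.
Beatrice is the sole taker at this level and receives the full 1/3.
Edmund is living and takes 1/3.
Winifred predeceased; the 1/3 allotted to Winifred's branch passes to Winifred's issue by representation.
The 1/3 is divided into 2 equal shares of 1/6 among Oliver, Diana.
Oliver is living and takes 1/6.
Diana is living and takes 1/6.

Beatrice 1/3; Diana 1/6; Edmund 1/3; Oliver 1/6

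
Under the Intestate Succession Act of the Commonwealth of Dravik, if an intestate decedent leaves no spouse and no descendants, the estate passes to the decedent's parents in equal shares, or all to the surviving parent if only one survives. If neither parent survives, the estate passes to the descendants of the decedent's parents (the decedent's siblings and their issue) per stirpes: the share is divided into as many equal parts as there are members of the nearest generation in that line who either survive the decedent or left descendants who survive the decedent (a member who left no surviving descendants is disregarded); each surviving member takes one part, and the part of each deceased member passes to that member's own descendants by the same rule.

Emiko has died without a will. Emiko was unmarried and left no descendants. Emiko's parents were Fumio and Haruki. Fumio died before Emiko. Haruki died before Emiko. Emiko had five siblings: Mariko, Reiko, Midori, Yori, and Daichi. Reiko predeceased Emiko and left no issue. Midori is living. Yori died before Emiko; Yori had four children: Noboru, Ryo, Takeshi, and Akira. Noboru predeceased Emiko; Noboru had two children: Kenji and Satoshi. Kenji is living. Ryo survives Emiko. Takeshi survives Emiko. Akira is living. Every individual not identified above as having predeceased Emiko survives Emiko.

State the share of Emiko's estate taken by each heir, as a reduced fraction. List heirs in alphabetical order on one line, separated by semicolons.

Neither parent survives and there are no descendants, so the estate passes to Emiko's siblings and their issue per stirpes.
Reiko left no surviving issue, so that branch lapses and is disregarded.
The estate is divided into 4 equal shares of 1/4 among Mariko, Midori, Yori, Daichi.
Mariko is living and takes 1/4.
Midori is living and takes 1/4.
Yori predeceased; the 1/4 allotted to Yori's branch passes to Yori's issue by representation.
The 1/4 is divided into 4 equal shares of 1/16 among Noboru, Ryo, Takeshi, Akira.
Noboru predeceased; the 1/16 allotted to Noboru's branch passes to Noboru's issue by representation.
The 1/16 is divided into 2 equal shares of 1/32 among Kenji, Satoshi.
Kenji is living and takes 1/32.
Satoshi is living and takes 1/32.
Ryo is living and takes 1/16.
Takeshi is living and takes 1/16.
Akira is living and takes 1/16.
Daichi is living and takes 1/4.

Akira 1/16; Daichi 1/4; Kenji 1/32; Mariko 1/4; Midori 1/4; Ryo 1/16; Satoshi 1/32; Takeshi 1/16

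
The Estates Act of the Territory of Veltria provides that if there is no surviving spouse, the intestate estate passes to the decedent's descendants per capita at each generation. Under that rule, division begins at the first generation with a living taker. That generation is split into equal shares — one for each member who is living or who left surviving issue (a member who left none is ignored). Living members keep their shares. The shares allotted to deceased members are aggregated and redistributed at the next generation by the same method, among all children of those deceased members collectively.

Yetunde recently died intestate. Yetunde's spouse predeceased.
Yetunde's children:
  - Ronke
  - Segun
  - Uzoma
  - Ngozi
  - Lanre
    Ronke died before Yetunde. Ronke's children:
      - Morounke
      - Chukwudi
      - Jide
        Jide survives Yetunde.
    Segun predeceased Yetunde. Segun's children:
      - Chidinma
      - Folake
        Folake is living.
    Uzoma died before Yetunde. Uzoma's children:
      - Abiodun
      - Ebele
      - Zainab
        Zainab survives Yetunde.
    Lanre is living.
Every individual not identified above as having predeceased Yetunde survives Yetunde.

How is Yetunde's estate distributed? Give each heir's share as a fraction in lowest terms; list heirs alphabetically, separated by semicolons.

Abiodun 3/40; Chidinma 3/40; Chukwudi 3/40; Ebele 3/40; Folake 3/40; Jide 3/40; Lanre 1/5; Morounke 3/40; Ngozi 1/5; Zainab 3/40

There is no surviving spouse, so the entire estate passes to Yetunde's descendants per capita at each generation.
At generation 1 (Ronke, Segun, Uzoma, Ngozi, Lanre) there are 5 shares of (1)/5 = 1/5 each.
Living: Ngozi and Lanre — each takes 1/5.
Deceased: Ronke, Segun, and Uzoma. Their combined 3/5 is pooled and carried to generation 2.
At generation 2 (Morounke, Chukwudi, Jide, Chidinma, Folake, Abiodun, Ebele, Zainab) there are 8 shares of (3/5)/8 = 3/40 each.
Living: Morounke, Chukwudi, Jide, Chidinma, Folake, Abiodun, Ebele, and Zainab — each takes 3/40.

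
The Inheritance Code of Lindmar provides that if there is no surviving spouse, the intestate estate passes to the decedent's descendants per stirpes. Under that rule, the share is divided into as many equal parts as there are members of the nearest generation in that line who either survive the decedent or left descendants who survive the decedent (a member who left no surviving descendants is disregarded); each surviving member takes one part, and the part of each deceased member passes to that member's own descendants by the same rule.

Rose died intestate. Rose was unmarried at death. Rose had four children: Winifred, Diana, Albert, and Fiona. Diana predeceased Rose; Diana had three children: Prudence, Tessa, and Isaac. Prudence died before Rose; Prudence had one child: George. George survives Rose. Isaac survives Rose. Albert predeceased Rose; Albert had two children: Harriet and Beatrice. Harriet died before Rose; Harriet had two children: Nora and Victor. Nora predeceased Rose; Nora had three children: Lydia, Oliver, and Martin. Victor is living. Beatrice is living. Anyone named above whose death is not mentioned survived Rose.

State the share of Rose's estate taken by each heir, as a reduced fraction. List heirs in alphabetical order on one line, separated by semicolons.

Beatrice 1/8; Fiona 1/4; George 1/12; Isaac 1/12; Lydia 1/48; Martin 1/48; Oliver 1/48; Tessa 1/12; Victor 1/16; Winifred 1/4

There is no surviving spouse, so the entire estate passes to Rose's descendants per stirpes.
The estate is divided into 4 equal shares of 1/4 among Winifred, Diana, Albert, Fiona.
Winifred is living and takes 1/4.
Diana predeceased; the 1/4 allotted to Diana's branch passes to Diana's issue by representation.
The 1/4 is divided into 3 equal shares of 1/12 among Prudence, Tessa, Isaac.
Prudence predeceased; the 1/12 allotted to Prudence's branch passes to Prudence's issue by representation.
George is the sole taker at this level and receives the full 1/12.
Tessa is living and takes 1/12.
Isaac is living and takes 1/12.
Albert predeceased; the 1/4 allotted to Albert's branch passes to Albert's issue by representation.
The 1/4 is divided into 2 equal shares of 1/8 among Harriet, Beatrice.
Harriet predeceased; the 1/8 allotted to Harriet's branch passes to Harriet's issue by representation.
The 1/8 is divided into 2 equal shares of 1/16 among Nora, Victor.
Nora predeceased; the 1/16 allotted to Nora's branch passes to Nora's issue by representation.
The 1/16 is divided into 3 equal shares of 1/48 among Lydia, Oliver, Martin.
Lydia is living and takes 1/48.
Oliver is living and takes 1/48.
Martin is living and takes 1/48.
Victor is living and takes 1/16.
Beatrice is living and takes 1/8.
Fiona is living and takes 1/4.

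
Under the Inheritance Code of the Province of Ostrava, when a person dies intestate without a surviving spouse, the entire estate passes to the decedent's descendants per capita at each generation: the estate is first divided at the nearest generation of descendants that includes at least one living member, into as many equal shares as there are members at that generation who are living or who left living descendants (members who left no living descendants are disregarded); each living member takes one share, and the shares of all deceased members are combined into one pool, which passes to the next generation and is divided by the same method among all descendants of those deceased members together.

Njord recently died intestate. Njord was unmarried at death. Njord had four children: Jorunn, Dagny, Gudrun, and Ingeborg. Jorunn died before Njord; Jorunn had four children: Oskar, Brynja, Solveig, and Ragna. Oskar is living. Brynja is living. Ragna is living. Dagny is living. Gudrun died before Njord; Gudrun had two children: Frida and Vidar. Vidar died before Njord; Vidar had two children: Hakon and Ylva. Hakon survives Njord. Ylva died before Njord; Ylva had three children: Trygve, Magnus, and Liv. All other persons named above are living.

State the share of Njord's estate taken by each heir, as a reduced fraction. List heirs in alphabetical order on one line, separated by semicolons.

There is no surviving spouse, so the entire estate passes to Njord's descendants per capita at each generation.
At generation 1 (Jorunn, Dagny, Gudrun, Ingeborg) there are 4 shares of (1)/4 = 1/4 each.
Living: Dagny and Ingeborg — each takes 1/4.
Deceased: Jorunn and Gudrun. Their combined 1/2 is pooled and carried to generation 2.
At generation 2 (Oskar, Brynja, Solveig, Ragna, Frida, Vidar) there are 6 shares of (1/2)/6 = 1/12 each.
Living: Oskar, Brynja, Solveig, Ragna, and Frida — each takes 1/12.
Deceased: Vidar. That 1/12 share is carried to generation 3.
At generation 3 (Hakon, Ylva) there are 2 shares of (1/12)/2 = 1/24 each.
Living: Hakon — each takes 1/24.
Deceased: Ylva. That 1/24 share is carried to generation 4.
At generation 4 (Trygve, Magnus, Liv) there are 3 shares of (1/24)/3 = 1/72 each.
Living: Trygve, Magnus, and Liv — each takes 1/72.

Brynja 1/12; Dagny 1/4; Frida 1/12; Hakon 1/24; Ingeborg 1/4; Liv 1/72; Magnus 1/72; Oskar 1/12; Ragna 1/12; Solveig 1/12; Trygve 1/72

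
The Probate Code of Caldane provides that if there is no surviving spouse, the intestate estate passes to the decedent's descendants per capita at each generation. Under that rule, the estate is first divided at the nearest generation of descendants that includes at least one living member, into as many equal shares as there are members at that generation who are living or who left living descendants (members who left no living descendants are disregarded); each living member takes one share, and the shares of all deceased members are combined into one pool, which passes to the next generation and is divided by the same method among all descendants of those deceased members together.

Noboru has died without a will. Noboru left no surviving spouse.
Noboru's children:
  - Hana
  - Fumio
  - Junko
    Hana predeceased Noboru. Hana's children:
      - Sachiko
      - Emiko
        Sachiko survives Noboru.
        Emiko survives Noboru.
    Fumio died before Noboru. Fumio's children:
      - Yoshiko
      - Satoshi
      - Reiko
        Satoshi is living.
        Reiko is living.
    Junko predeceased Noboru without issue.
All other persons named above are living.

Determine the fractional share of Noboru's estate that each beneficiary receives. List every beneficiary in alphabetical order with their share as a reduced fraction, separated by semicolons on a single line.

There is no surviving spouse, so the entire estate passes to Noboru's descendants per capita at each generation.
No one at generation 1 (Hana, Fumio) is living; moving to the next generation.
At generation 2 (Sachiko, Emiko, Yoshiko, Satoshi, Reiko) there are 5 shares of (1)/5 = 1/5 each.
Living: Sachiko, Emiko, Yoshiko, Satoshi, and Reiko — each takes 1/5.

Emiko 1/5; Reiko 1/5; Sachiko 1/5; Satoshi 1/5; Yoshiko 1/5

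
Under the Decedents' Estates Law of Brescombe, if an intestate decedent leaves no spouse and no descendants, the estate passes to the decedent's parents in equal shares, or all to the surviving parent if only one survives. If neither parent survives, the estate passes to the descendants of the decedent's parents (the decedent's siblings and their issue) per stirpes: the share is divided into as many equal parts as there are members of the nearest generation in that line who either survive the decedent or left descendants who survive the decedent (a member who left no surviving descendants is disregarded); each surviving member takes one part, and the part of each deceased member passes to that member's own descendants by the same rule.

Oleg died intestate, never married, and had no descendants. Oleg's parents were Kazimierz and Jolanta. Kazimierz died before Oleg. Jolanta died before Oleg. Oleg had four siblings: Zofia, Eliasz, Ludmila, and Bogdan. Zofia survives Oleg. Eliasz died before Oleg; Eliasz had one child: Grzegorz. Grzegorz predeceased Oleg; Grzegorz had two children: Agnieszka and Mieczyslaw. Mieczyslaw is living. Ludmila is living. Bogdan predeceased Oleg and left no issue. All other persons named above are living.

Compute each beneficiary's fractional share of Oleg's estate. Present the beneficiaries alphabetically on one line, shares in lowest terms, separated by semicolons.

Neither parent survives and there are no descendants, so the estate passes to Oleg's siblings and their issue per stirpes.
Bogdan left no surviving issue, so that branch lapses and is disregarded.
The estate is divided into 3 equal shares of 1/3 among Zofia, Eliasz, Ludmila.
Zofia is living and takes 1/3.
Eliasz predeceased; the 1/3 allotted to Eliasz's branch passes to Eliasz's issue by representation.
Grzegorz's line is the sole branch at this level, so the full 1/3 passes to Grzegorz's issue by representation.
The 1/3 is divided into 2 equal shares of 1/6 among Agnieszka, Mieczyslaw.
Agnieszka is living and takes 1/6.
Mieczyslaw is living and takes 1/6.
Ludmila is living and takes 1/3.

Agnieszka 1/6; Ludmila 1/3; Mieczyslaw 1/6; Zofia 1/3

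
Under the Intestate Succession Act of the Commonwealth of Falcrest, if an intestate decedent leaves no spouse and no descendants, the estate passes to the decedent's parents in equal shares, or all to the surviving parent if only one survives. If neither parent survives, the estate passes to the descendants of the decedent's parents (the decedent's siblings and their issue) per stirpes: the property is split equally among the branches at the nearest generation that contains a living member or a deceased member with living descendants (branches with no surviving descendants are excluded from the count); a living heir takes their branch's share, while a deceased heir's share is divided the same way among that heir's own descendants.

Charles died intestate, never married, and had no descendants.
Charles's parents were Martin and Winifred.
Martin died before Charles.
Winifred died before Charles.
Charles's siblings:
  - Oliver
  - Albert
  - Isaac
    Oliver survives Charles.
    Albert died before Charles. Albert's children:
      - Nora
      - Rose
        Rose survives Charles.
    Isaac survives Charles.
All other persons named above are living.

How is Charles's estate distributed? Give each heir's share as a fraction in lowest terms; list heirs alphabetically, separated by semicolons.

Isaac 1/3; Nora 1/6; Oliver 1/3; Rose 1/6

Neither parent survives and there are no descendants, so the estate passes to Charles's siblings and their issue per stirpes.
The estate is divided into 3 equal shares of 1/3 among Oliver, Albert, Isaac.
Oliver is living and takes 1/3.
Albert predeceased; the 1/3 allotted to Albert's branch passes to Albert's issue by representation.
The 1/3 is divided into 2 equal shares of 1/6 among Nora, Rose.
Nora is living and takes 1/6.
Rose is living and takes 1/6.
Isaac is living and takes 1/3.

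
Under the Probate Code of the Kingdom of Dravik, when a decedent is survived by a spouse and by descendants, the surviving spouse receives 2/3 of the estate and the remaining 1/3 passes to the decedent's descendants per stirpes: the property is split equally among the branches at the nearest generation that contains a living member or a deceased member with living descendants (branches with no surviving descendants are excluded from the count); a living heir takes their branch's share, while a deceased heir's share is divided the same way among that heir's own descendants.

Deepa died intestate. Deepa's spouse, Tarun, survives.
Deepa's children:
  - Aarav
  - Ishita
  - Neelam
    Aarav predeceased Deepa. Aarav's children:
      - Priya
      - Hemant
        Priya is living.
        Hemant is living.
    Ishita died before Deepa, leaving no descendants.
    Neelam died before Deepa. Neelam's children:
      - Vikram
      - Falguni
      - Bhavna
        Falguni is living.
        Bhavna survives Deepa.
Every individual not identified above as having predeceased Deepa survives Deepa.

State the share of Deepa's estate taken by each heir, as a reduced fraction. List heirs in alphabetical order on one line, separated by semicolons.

Bhavna 1/18; Falguni 1/18; Hemant 1/12; Priya 1/12; Tarun 2/3; Vikram 1/18

Tarun, as surviving spouse, takes 2/3.
The remaining 1/3 passes to Deepa's descendants per stirpes.
Ishita left no surviving issue, so that branch lapses and is disregarded.
The 1/3 is divided into 2 equal shares of 1/6 among Aarav, Neelam.
Aarav predeceased; the 1/6 allotted to Aarav's branch passes to Aarav's issue by representation.
The 1/6 is divided into 2 equal shares of 1/12 among Priya, Hemant.
Priya is living and takes 1/12.
Hemant is living and takes 1/12.
Neelam predeceased; the 1/6 allotted to Neelam's branch passes to Neelam's issue by representation.
The 1/6 is divided into 3 equal shares of 1/18 among Vikram, Falguni, Bhavna.
Vikram is living and takes 1/18.
Falguni is living and takes 1/18.
Bhavna is living and takes 1/18.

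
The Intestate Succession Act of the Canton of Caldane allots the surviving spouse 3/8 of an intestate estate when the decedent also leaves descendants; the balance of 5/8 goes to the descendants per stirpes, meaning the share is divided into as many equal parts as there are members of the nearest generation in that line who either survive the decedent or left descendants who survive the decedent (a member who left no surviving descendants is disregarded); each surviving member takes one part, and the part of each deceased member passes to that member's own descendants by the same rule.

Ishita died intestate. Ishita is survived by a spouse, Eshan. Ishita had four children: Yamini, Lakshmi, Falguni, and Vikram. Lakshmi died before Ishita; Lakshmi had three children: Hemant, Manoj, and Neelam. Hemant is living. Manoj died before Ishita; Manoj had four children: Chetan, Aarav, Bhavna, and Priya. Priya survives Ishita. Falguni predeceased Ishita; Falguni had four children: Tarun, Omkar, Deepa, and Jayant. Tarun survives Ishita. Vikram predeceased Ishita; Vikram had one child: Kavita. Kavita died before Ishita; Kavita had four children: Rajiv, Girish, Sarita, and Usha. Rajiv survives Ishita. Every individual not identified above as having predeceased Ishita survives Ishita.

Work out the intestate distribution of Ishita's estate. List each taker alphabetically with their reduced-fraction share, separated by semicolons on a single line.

Eshan, as surviving spouse, takes 3/8.
The remaining 5/8 passes to Ishita's descendants per stirpes.
The 5/8 is divided into 4 equal shares of 5/32 among Yamini, Lakshmi, Falguni, Vikram.
Yamini is living and takes 5/32.
Lakshmi predeceased; the 5/32 allotted to Lakshmi's branch passes to Lakshmi's issue by representation.
The 5/32 is divided into 3 equal shares of 5/96 among Hemant, Manoj, Neelam.
Hemant is living and takes 5/96.
Manoj predeceased; the 5/96 allotted to Manoj's branch passes to Manoj's issue by representation.
The 5/96 is divided into 4 equal shares of 5/384 among Chetan, Aarav, Bhavna, Priya.
Chetan is living and takes 5/384.
Aarav is living and takes 5/384.
Bhavna is living and takes 5/384.
Priya is living and takes 5/384.
Neelam is living and takes 5/96.
Falguni predeceased; the 5/32 allotted to Falguni's branch passes to Falguni's issue by representation.
The 5/32 is divided into 4 equal shares of 5/128 among Tarun, Omkar, Deepa, Jayant.
Tarun is living and takes 5/128.
Omkar is living and takes 5/128.
Deepa is living and takes 5/128.
Jayant is living and takes 5/128.
Vikram predeceased; the 5/32 allotted to Vikram's branch passes to Vikram's issue by representation.
Kavita's line is the sole branch at this level, so the full 5/32 passes to Kavita's issue by representation.
The 5/32 is divided into 4 equal shares of 5/128 among Rajiv, Girish, Sarita, Usha.
Rajiv is living and takes 5/128.
Girish is living and takes 5/128.
Sarita is living and takes 5/128.
Usha is living and takes 5/128.

Aarav 5/384; Bhavna 5/384; Chetan 5/384; Deepa 5/128; Eshan 3/8; Girish 5/128; Hemant 5/96; Jayant 5/128; Neelam 5/96; Omkar 5/128; Priya 5/384; Rajiv 5/128; Sarita 5/128; Tarun 5/128; Usha 5/128; Yamini 5/32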